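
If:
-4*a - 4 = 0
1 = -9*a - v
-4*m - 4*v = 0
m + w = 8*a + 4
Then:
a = -1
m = -8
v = 8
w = 4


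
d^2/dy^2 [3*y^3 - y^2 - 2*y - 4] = 18*y - 2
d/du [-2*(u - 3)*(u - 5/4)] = 17/2 - 4*u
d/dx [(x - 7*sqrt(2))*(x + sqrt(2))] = 2*x - 6*sqrt(2)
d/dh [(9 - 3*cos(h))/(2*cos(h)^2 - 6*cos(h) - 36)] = 3*(sin(h)^2 + 6*cos(h) - 28)*sin(h)/(2*(sin(h)^2 + 3*cos(h) + 17)^2)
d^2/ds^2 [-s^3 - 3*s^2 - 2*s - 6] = -6*s - 6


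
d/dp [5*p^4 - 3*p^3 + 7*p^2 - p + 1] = 20*p^3 - 9*p^2 + 14*p - 1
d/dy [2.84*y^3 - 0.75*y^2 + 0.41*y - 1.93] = 8.52*y^2 - 1.5*y + 0.41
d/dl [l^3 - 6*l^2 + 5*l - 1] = 3*l^2 - 12*l + 5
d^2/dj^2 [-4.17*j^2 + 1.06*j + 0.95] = -8.34000000000000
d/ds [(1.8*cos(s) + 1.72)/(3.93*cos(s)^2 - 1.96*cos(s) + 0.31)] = (7.074*cos(s)^2 + 13.5192*cos(s) - 3.9292)*sin(s)/(15.4449*cos(s)^4 - 15.4056*cos(s)^3 + 6.2782*cos(s)^2 - 1.2152*cos(s) + 0.0961)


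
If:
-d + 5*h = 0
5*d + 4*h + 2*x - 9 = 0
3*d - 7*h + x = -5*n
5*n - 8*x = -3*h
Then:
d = 405/251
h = 81/251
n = -603/1255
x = -45/251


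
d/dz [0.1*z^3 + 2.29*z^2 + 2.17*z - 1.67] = 0.3*z^2 + 4.58*z + 2.17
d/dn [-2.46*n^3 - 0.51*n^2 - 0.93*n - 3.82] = -7.38*n^2 - 1.02*n - 0.93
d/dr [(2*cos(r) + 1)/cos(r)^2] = 2*(cos(r) + 1)*sin(r)/cos(r)^3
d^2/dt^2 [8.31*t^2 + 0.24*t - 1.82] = 16.6200000000000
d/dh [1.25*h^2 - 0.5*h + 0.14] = 2.5*h - 0.5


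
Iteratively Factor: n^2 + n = (n)*(n + 1)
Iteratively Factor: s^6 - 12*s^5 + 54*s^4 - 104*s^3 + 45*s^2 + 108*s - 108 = (s + 1)*(s^5 - 13*s^4 + 67*s^3 - 171*s^2 + 216*s - 108) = (s - 3)*(s + 1)*(s^4 - 10*s^3 + 37*s^2 - 60*s + 36) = (s - 3)^2*(s + 1)*(s^3 - 7*s^2 + 16*s - 12) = (s - 3)^3*(s + 1)*(s^2 - 4*s + 4) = (s - 3)^3*(s - 2)*(s + 1)*(s - 2)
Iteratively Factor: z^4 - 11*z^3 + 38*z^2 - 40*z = (z - 5)*(z^3 - 6*z^2 + 8*z) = z*(z - 5)*(z^2 - 6*z + 8) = z*(z - 5)*(z - 4)*(z - 2)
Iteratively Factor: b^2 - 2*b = (b)*(b - 2)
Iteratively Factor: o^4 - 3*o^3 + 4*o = (o - 2)*(o^3 - o^2 - 2*o) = o*(o - 2)*(o^2 - o - 2) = o*(o - 2)*(o + 1)*(o - 2)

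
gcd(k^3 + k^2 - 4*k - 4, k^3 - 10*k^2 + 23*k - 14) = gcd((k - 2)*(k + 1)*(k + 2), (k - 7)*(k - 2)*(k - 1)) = k - 2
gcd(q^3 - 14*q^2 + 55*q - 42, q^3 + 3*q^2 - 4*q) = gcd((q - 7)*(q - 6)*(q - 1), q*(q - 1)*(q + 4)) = q - 1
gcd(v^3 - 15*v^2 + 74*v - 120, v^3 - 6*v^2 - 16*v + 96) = v^2 - 10*v + 24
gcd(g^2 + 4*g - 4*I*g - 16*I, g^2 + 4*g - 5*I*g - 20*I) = g + 4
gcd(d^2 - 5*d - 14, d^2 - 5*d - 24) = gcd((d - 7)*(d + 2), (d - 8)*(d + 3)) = 1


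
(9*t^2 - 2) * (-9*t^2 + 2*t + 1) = -81*t^4 + 18*t^3 + 27*t^2 - 4*t - 2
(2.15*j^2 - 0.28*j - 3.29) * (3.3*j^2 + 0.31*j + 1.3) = 7.095*j^4 - 0.2575*j^3 - 8.1488*j^2 - 1.3839*j - 4.277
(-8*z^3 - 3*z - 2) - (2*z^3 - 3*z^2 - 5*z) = -10*z^3 + 3*z^2 + 2*z - 2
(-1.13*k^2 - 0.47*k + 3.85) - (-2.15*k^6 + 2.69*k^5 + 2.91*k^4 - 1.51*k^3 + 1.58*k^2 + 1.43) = 2.15*k^6 - 2.69*k^5 - 2.91*k^4 + 1.51*k^3 - 2.71*k^2 - 0.47*k + 2.42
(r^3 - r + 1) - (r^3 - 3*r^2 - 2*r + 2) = 3*r^2 + r - 1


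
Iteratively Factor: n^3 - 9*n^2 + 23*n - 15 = (n - 5)*(n^2 - 4*n + 3) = (n - 5)*(n - 1)*(n - 3)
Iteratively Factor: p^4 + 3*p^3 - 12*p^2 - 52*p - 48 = (p - 4)*(p^3 + 7*p^2 + 16*p + 12) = (p - 4)*(p + 2)*(p^2 + 5*p + 6) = (p - 4)*(p + 2)^2*(p + 3)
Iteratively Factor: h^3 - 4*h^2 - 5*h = (h + 1)*(h^2 - 5*h) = h*(h + 1)*(h - 5)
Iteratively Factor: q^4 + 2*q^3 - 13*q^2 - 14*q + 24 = (q - 3)*(q^3 + 5*q^2 + 2*q - 8) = (q - 3)*(q + 4)*(q^2 + q - 2) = (q - 3)*(q + 2)*(q + 4)*(q - 1)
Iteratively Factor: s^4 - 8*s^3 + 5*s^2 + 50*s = (s - 5)*(s^3 - 3*s^2 - 10*s) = (s - 5)*(s + 2)*(s^2 - 5*s) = s*(s - 5)*(s + 2)*(s - 5)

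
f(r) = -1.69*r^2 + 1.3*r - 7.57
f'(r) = 1.3 - 3.38*r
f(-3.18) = -28.79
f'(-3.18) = 12.05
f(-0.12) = -7.75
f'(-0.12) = 1.71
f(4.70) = -38.79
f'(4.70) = -14.59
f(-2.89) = -25.44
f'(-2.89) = 11.07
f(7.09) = -83.31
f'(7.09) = -22.66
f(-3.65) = -34.83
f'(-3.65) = 13.64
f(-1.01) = -10.61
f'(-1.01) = 4.71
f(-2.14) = -18.09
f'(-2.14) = 8.53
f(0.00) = -7.57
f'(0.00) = 1.30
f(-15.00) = -407.32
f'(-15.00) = 52.00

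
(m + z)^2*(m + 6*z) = m^3 + 8*m^2*z + 13*m*z^2 + 6*z^3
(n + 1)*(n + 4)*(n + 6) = n^3 + 11*n^2 + 34*n + 24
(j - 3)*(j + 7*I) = j^2 - 3*j + 7*I*j - 21*I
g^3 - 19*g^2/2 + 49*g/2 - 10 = (g - 5)*(g - 4)*(g - 1/2)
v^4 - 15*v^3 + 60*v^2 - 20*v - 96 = (v - 8)*(v - 6)*(v - 2)*(v + 1)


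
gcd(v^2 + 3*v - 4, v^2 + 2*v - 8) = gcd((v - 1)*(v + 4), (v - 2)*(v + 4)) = v + 4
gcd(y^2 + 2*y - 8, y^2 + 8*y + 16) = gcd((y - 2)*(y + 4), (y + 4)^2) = y + 4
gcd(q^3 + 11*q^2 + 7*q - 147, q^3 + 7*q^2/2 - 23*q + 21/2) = q^2 + 4*q - 21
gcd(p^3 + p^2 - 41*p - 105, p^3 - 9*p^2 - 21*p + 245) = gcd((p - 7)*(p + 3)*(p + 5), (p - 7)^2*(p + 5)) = p^2 - 2*p - 35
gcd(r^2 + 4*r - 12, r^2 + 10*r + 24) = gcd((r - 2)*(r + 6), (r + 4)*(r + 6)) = r + 6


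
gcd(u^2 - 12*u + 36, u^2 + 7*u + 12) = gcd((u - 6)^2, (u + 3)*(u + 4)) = 1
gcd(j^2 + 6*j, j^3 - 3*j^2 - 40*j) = j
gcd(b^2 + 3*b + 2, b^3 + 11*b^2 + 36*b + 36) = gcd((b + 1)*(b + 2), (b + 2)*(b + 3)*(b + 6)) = b + 2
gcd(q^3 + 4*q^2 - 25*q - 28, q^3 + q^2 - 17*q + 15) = 1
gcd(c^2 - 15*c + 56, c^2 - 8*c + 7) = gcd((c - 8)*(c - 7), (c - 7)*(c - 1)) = c - 7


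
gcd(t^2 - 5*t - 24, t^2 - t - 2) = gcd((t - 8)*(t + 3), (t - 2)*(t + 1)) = 1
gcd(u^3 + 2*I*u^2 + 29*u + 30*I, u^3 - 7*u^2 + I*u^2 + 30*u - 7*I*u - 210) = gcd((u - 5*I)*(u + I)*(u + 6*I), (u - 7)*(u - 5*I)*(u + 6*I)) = u^2 + I*u + 30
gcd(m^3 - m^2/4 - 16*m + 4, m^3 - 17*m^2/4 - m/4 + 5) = m - 4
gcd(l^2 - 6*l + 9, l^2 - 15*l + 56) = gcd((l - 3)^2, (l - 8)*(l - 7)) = 1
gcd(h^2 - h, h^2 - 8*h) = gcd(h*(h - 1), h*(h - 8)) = h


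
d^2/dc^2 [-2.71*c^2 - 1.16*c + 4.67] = -5.42000000000000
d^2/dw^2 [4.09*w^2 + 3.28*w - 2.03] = 8.18000000000000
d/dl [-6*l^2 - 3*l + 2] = -12*l - 3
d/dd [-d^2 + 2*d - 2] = 2 - 2*d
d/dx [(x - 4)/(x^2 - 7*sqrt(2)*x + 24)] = (x^2 - 7*sqrt(2)*x - (x - 4)*(2*x - 7*sqrt(2)) + 24)/(x^2 - 7*sqrt(2)*x + 24)^2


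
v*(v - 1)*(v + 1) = v^3 - v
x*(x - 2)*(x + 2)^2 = x^4 + 2*x^3 - 4*x^2 - 8*x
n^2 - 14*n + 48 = (n - 8)*(n - 6)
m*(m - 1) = m^2 - m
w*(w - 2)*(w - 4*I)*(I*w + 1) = I*w^4 + 5*w^3 - 2*I*w^3 - 10*w^2 - 4*I*w^2 + 8*I*w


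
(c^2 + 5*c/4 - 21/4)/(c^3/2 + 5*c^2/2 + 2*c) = (4*c^2 + 5*c - 21)/(2*c*(c^2 + 5*c + 4))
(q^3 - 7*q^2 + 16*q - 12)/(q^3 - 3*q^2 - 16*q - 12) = (-q^3 + 7*q^2 - 16*q + 12)/(-q^3 + 3*q^2 + 16*q + 12)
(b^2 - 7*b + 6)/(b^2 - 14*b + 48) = (b - 1)/(b - 8)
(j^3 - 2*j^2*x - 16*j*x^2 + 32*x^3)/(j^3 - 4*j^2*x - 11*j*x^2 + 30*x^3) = (-j^2 + 16*x^2)/(-j^2 + 2*j*x + 15*x^2)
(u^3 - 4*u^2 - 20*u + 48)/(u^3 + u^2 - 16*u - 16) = (u^2 - 8*u + 12)/(u^2 - 3*u - 4)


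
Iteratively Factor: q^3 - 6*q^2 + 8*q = (q - 4)*(q^2 - 2*q) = q*(q - 4)*(q - 2)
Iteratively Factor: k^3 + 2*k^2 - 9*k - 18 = (k + 2)*(k^2 - 9) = (k + 2)*(k + 3)*(k - 3)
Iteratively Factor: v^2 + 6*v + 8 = (v + 4)*(v + 2)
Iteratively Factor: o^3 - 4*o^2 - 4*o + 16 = (o - 2)*(o^2 - 2*o - 8) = (o - 4)*(o - 2)*(o + 2)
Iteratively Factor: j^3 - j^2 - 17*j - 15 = (j + 1)*(j^2 - 2*j - 15) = (j - 5)*(j + 1)*(j + 3)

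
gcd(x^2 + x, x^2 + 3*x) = x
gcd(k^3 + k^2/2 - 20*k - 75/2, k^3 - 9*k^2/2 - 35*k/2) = k + 5/2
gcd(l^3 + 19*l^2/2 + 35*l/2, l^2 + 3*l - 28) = l + 7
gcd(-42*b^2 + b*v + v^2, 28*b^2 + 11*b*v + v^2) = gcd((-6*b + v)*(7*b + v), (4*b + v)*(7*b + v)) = 7*b + v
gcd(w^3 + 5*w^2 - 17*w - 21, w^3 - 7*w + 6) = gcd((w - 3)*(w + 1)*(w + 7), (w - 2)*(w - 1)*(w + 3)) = 1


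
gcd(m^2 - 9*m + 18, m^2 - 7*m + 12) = m - 3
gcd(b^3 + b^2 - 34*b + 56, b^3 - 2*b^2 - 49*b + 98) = b^2 + 5*b - 14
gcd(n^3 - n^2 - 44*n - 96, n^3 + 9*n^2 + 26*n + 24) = n^2 + 7*n + 12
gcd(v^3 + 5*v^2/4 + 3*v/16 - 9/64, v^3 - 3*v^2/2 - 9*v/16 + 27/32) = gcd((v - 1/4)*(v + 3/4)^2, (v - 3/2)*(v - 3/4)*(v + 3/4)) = v + 3/4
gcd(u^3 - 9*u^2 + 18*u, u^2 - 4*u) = u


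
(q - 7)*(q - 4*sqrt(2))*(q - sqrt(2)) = q^3 - 5*sqrt(2)*q^2 - 7*q^2 + 8*q + 35*sqrt(2)*q - 56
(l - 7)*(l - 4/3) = l^2 - 25*l/3 + 28/3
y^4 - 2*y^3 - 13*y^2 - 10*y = y*(y - 5)*(y + 1)*(y + 2)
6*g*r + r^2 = r*(6*g + r)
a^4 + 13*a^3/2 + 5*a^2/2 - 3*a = a*(a - 1/2)*(a + 1)*(a + 6)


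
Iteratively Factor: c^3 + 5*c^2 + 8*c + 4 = (c + 2)*(c^2 + 3*c + 2) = (c + 2)^2*(c + 1)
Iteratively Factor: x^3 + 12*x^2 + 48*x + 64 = (x + 4)*(x^2 + 8*x + 16) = (x + 4)^2*(x + 4)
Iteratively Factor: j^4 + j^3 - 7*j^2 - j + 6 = (j - 1)*(j^3 + 2*j^2 - 5*j - 6) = (j - 2)*(j - 1)*(j^2 + 4*j + 3) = (j - 2)*(j - 1)*(j + 3)*(j + 1)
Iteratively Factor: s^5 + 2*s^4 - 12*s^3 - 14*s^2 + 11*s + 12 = (s + 4)*(s^4 - 2*s^3 - 4*s^2 + 2*s + 3) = (s - 1)*(s + 4)*(s^3 - s^2 - 5*s - 3) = (s - 3)*(s - 1)*(s + 4)*(s^2 + 2*s + 1) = (s - 3)*(s - 1)*(s + 1)*(s + 4)*(s + 1)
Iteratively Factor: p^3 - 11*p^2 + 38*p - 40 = (p - 4)*(p^2 - 7*p + 10) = (p - 5)*(p - 4)*(p - 2)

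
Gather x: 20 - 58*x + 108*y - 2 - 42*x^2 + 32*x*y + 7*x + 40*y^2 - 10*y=-42*x^2 + x*(32*y - 51) + 40*y^2 + 98*y + 18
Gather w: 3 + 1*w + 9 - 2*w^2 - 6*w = -2*w^2 - 5*w + 12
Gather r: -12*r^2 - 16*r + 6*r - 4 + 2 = -12*r^2 - 10*r - 2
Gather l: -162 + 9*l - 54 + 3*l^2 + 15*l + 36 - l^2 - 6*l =2*l^2 + 18*l - 180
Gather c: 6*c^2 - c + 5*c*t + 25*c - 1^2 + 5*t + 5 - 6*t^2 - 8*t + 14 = 6*c^2 + c*(5*t + 24) - 6*t^2 - 3*t + 18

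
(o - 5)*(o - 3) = o^2 - 8*o + 15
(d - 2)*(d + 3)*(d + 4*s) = d^3 + 4*d^2*s + d^2 + 4*d*s - 6*d - 24*s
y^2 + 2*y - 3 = (y - 1)*(y + 3)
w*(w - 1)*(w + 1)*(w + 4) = w^4 + 4*w^3 - w^2 - 4*w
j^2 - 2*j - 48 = (j - 8)*(j + 6)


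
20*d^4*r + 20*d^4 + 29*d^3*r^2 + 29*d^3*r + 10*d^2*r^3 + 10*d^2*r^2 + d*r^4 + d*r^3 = (d + r)*(4*d + r)*(5*d + r)*(d*r + d)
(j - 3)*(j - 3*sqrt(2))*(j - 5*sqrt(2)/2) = j^3 - 11*sqrt(2)*j^2/2 - 3*j^2 + 15*j + 33*sqrt(2)*j/2 - 45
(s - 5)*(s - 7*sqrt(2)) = s^2 - 7*sqrt(2)*s - 5*s + 35*sqrt(2)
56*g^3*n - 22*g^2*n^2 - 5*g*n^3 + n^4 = n*(-7*g + n)*(-2*g + n)*(4*g + n)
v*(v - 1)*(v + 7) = v^3 + 6*v^2 - 7*v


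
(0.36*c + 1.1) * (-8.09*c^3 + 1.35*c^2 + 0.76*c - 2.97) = -2.9124*c^4 - 8.413*c^3 + 1.7586*c^2 - 0.2332*c - 3.267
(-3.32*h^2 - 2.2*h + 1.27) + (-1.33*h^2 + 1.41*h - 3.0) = -4.65*h^2 - 0.79*h - 1.73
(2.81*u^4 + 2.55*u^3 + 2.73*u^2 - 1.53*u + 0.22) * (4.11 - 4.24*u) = -11.9144*u^5 + 0.737100000000002*u^4 - 1.0947*u^3 + 17.7075*u^2 - 7.2211*u + 0.9042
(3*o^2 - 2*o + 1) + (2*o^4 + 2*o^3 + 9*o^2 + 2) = 2*o^4 + 2*o^3 + 12*o^2 - 2*o + 3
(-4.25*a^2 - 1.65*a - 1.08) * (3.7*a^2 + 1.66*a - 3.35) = -15.725*a^4 - 13.16*a^3 + 7.5025*a^2 + 3.7347*a + 3.618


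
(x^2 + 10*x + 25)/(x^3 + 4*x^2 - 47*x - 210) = (x + 5)/(x^2 - x - 42)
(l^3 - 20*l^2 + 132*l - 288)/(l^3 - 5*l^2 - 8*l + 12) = (l^2 - 14*l + 48)/(l^2 + l - 2)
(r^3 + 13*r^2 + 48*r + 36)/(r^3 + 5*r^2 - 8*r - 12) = (r + 6)/(r - 2)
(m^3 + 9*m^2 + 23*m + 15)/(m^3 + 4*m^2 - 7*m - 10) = (m + 3)/(m - 2)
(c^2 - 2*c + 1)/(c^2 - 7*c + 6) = (c - 1)/(c - 6)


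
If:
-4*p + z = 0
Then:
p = z/4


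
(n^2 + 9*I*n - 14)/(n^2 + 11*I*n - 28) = (n + 2*I)/(n + 4*I)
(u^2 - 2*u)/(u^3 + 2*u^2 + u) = (u - 2)/(u^2 + 2*u + 1)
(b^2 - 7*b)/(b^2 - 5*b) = (b - 7)/(b - 5)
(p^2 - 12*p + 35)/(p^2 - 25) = (p - 7)/(p + 5)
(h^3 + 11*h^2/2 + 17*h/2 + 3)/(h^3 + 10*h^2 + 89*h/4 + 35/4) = 2*(h^2 + 5*h + 6)/(2*h^2 + 19*h + 35)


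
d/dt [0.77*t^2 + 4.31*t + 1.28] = 1.54*t + 4.31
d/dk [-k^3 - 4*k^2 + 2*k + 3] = -3*k^2 - 8*k + 2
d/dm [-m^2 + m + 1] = 1 - 2*m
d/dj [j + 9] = 1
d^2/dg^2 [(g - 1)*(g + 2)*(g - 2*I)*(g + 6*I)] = 12*g^2 + g*(6 + 24*I) + 20 + 8*I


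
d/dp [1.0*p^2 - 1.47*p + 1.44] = 2.0*p - 1.47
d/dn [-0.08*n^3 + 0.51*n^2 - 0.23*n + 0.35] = -0.24*n^2 + 1.02*n - 0.23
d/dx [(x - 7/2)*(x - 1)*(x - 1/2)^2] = 4*x^3 - 33*x^2/2 + 33*x/2 - 37/8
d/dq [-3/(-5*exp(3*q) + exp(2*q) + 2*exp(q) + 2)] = (-45*exp(2*q) + 6*exp(q) + 6)*exp(q)/(-5*exp(3*q) + exp(2*q) + 2*exp(q) + 2)^2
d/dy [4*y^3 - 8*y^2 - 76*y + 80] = 12*y^2 - 16*y - 76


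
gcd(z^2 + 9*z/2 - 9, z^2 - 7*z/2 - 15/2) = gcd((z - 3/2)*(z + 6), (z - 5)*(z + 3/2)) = 1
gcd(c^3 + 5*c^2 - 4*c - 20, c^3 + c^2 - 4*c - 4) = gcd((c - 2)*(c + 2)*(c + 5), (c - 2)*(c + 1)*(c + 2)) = c^2 - 4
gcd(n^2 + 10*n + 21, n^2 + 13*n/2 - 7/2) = n + 7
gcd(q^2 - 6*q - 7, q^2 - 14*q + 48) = 1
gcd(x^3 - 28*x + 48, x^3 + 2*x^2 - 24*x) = x^2 + 2*x - 24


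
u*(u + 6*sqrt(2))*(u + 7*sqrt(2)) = u^3 + 13*sqrt(2)*u^2 + 84*u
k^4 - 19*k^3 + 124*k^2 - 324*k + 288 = (k - 8)*(k - 6)*(k - 3)*(k - 2)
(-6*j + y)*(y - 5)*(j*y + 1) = -6*j^2*y^2 + 30*j^2*y + j*y^3 - 5*j*y^2 - 6*j*y + 30*j + y^2 - 5*y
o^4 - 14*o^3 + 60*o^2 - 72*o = o*(o - 6)^2*(o - 2)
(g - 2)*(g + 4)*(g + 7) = g^3 + 9*g^2 + 6*g - 56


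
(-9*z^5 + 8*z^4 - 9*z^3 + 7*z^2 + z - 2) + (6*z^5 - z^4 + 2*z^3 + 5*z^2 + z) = -3*z^5 + 7*z^4 - 7*z^3 + 12*z^2 + 2*z - 2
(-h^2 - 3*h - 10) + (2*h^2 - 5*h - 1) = h^2 - 8*h - 11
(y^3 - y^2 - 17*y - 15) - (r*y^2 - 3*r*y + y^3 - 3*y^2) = -r*y^2 + 3*r*y + 2*y^2 - 17*y - 15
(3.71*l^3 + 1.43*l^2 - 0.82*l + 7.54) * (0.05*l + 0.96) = 0.1855*l^4 + 3.6331*l^3 + 1.3318*l^2 - 0.4102*l + 7.2384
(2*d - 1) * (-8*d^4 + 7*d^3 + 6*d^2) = -16*d^5 + 22*d^4 + 5*d^3 - 6*d^2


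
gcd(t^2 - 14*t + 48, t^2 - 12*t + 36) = t - 6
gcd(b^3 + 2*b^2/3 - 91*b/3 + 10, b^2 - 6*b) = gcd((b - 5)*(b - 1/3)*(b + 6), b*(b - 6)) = 1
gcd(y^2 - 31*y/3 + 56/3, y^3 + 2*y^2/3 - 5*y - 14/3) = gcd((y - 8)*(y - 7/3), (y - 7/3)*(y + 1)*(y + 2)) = y - 7/3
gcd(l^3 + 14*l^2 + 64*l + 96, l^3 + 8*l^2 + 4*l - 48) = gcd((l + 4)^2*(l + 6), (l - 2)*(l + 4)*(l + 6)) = l^2 + 10*l + 24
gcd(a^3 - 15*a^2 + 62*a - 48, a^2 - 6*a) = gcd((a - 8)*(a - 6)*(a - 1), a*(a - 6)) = a - 6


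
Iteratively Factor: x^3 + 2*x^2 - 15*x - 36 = (x + 3)*(x^2 - x - 12) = (x - 4)*(x + 3)*(x + 3)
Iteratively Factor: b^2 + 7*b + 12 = (b + 3)*(b + 4)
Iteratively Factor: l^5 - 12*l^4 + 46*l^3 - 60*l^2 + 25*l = (l)*(l^4 - 12*l^3 + 46*l^2 - 60*l + 25) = l*(l - 5)*(l^3 - 7*l^2 + 11*l - 5) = l*(l - 5)*(l - 1)*(l^2 - 6*l + 5) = l*(l - 5)*(l - 1)^2*(l - 5)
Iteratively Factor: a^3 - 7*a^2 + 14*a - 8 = (a - 1)*(a^2 - 6*a + 8) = (a - 2)*(a - 1)*(a - 4)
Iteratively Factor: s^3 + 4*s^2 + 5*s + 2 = (s + 1)*(s^2 + 3*s + 2) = (s + 1)^2*(s + 2)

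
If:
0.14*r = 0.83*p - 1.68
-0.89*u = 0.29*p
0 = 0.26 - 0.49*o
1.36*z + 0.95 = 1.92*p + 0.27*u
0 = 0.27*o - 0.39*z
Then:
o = 0.53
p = 0.79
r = -7.31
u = -0.26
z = 0.37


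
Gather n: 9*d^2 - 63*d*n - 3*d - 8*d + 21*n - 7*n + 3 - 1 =9*d^2 - 11*d + n*(14 - 63*d) + 2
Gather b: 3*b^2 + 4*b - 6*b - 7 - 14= 3*b^2 - 2*b - 21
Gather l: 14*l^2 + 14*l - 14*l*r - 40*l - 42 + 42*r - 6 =14*l^2 + l*(-14*r - 26) + 42*r - 48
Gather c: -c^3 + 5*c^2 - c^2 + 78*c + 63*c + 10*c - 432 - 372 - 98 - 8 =-c^3 + 4*c^2 + 151*c - 910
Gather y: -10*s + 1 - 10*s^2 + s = -10*s^2 - 9*s + 1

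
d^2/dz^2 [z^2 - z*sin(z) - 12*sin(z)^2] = z*sin(z) + 48*sin(z)^2 - 2*cos(z) - 22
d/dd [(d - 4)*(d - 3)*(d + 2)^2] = 4*d^3 - 9*d^2 - 24*d + 20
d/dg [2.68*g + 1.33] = 2.68000000000000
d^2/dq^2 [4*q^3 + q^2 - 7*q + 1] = 24*q + 2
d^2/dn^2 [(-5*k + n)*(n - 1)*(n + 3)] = -10*k + 6*n + 4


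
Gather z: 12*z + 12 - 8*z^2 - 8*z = -8*z^2 + 4*z + 12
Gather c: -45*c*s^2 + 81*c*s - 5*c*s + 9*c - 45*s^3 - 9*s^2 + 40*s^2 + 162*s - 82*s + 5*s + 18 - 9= c*(-45*s^2 + 76*s + 9) - 45*s^3 + 31*s^2 + 85*s + 9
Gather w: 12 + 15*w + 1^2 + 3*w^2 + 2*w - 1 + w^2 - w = 4*w^2 + 16*w + 12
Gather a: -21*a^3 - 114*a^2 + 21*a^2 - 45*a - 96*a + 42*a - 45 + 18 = -21*a^3 - 93*a^2 - 99*a - 27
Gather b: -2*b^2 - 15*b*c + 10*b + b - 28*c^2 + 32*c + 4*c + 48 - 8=-2*b^2 + b*(11 - 15*c) - 28*c^2 + 36*c + 40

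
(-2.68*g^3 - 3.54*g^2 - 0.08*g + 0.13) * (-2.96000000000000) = 7.9328*g^3 + 10.4784*g^2 + 0.2368*g - 0.3848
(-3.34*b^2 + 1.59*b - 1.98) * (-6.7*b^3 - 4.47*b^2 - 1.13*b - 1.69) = 22.378*b^5 + 4.2768*b^4 + 9.9329*b^3 + 12.6985*b^2 - 0.4497*b + 3.3462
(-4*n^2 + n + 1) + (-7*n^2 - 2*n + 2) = -11*n^2 - n + 3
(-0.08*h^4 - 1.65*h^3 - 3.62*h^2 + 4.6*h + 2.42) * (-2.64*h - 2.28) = 0.2112*h^5 + 4.5384*h^4 + 13.3188*h^3 - 3.8904*h^2 - 16.8768*h - 5.5176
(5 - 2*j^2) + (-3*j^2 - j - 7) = -5*j^2 - j - 2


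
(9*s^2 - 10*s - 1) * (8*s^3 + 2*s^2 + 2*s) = 72*s^5 - 62*s^4 - 10*s^3 - 22*s^2 - 2*s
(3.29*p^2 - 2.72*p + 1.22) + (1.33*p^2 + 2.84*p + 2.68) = 4.62*p^2 + 0.12*p + 3.9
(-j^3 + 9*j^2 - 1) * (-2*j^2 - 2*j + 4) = 2*j^5 - 16*j^4 - 22*j^3 + 38*j^2 + 2*j - 4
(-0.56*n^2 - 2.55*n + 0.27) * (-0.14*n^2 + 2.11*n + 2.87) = 0.0784*n^4 - 0.8246*n^3 - 7.0255*n^2 - 6.7488*n + 0.7749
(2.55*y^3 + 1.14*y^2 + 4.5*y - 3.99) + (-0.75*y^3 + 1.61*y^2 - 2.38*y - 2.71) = 1.8*y^3 + 2.75*y^2 + 2.12*y - 6.7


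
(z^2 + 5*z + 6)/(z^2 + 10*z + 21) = (z + 2)/(z + 7)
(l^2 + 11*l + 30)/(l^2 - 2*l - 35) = (l + 6)/(l - 7)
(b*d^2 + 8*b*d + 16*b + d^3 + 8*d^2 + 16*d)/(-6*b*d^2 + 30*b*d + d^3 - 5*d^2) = (-b*d^2 - 8*b*d - 16*b - d^3 - 8*d^2 - 16*d)/(d*(6*b*d - 30*b - d^2 + 5*d))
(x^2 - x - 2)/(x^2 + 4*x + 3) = (x - 2)/(x + 3)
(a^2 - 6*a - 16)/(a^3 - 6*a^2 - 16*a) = 1/a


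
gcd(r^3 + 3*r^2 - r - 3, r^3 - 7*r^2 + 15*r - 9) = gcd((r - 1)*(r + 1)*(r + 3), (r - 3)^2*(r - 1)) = r - 1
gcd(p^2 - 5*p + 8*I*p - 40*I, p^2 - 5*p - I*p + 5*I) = p - 5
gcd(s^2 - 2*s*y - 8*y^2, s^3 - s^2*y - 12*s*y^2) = -s + 4*y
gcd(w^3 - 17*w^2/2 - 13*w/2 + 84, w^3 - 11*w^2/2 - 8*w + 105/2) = w^2 - w/2 - 21/2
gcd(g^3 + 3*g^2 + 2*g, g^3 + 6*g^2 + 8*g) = g^2 + 2*g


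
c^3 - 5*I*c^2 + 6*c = c*(c - 6*I)*(c + I)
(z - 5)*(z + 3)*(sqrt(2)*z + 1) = sqrt(2)*z^3 - 2*sqrt(2)*z^2 + z^2 - 15*sqrt(2)*z - 2*z - 15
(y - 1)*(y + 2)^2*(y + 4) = y^4 + 7*y^3 + 12*y^2 - 4*y - 16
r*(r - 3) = r^2 - 3*r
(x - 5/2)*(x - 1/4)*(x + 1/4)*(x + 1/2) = x^4 - 2*x^3 - 21*x^2/16 + x/8 + 5/64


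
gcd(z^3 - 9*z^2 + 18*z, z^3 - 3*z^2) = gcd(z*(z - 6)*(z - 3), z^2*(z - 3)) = z^2 - 3*z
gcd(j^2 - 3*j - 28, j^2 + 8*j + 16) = j + 4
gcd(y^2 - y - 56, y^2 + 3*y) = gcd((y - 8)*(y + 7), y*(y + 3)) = 1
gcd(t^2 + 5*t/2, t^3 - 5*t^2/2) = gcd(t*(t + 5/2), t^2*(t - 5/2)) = t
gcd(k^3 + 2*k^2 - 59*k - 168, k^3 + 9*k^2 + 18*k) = k + 3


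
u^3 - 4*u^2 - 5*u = u*(u - 5)*(u + 1)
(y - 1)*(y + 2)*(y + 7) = y^3 + 8*y^2 + 5*y - 14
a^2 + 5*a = a*(a + 5)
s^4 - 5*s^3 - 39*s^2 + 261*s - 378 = (s - 6)*(s - 3)^2*(s + 7)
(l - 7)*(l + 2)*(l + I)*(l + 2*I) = l^4 - 5*l^3 + 3*I*l^3 - 16*l^2 - 15*I*l^2 + 10*l - 42*I*l + 28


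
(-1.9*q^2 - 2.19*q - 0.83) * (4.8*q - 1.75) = -9.12*q^3 - 7.187*q^2 - 0.1515*q + 1.4525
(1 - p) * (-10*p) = 10*p^2 - 10*p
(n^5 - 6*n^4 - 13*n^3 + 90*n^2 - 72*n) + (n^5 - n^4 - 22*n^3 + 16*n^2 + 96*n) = 2*n^5 - 7*n^4 - 35*n^3 + 106*n^2 + 24*n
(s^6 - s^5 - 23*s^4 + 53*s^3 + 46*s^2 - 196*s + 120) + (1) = s^6 - s^5 - 23*s^4 + 53*s^3 + 46*s^2 - 196*s + 121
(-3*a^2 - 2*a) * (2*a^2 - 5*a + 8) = -6*a^4 + 11*a^3 - 14*a^2 - 16*a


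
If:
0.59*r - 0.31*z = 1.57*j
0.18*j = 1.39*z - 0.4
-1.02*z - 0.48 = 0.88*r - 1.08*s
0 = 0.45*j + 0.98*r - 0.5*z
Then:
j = -0.00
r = 0.15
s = 0.84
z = 0.29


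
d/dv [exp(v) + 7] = exp(v)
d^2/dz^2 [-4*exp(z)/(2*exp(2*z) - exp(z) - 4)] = 4*(2*(4*exp(z) - 1)^2*exp(2*z) + (16*exp(z) - 3)*(-2*exp(2*z) + exp(z) + 4)*exp(z) + (-2*exp(2*z) + exp(z) + 4)^2)*exp(z)/(-2*exp(2*z) + exp(z) + 4)^3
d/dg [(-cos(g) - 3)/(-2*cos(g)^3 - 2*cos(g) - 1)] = (3*cos(g) + 9*cos(2*g) + cos(3*g) + 14)*sin(g)/(2*cos(g)^3 + 2*cos(g) + 1)^2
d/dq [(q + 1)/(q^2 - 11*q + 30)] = (q^2 - 11*q - (q + 1)*(2*q - 11) + 30)/(q^2 - 11*q + 30)^2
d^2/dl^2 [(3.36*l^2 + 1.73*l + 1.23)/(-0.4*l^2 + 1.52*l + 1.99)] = (-4.63936*l^3 - 17.22816*l^2 - 3.77544000000001*l - 23.787808)/(0.064*l^6 - 0.7296*l^5 + 1.81728*l^4 + 3.747712*l^3 - 9.040968*l^2 - 18.058056*l - 7.880599)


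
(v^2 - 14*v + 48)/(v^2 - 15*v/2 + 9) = 2*(v - 8)/(2*v - 3)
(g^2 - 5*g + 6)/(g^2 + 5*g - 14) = (g - 3)/(g + 7)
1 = 1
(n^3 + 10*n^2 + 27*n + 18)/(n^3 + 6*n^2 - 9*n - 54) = (n + 1)/(n - 3)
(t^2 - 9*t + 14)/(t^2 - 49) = (t - 2)/(t + 7)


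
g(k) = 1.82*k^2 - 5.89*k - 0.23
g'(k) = 3.64*k - 5.89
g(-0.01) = -0.17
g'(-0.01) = -5.93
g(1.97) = -4.77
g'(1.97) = 1.28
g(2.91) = -1.96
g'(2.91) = 4.70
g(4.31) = 8.19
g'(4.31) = 9.80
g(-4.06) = 53.68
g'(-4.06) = -20.67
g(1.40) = -4.91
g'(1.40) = -0.79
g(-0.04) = 0.01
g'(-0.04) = -6.04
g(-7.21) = 136.85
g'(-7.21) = -32.13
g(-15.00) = 497.62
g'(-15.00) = -60.49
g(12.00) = 191.17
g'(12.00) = 37.79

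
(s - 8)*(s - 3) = s^2 - 11*s + 24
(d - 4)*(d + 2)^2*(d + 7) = d^4 + 7*d^3 - 12*d^2 - 100*d - 112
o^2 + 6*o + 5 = (o + 1)*(o + 5)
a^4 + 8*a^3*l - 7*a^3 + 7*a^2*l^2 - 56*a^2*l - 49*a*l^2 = a*(a - 7)*(a + l)*(a + 7*l)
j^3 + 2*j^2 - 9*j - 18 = (j - 3)*(j + 2)*(j + 3)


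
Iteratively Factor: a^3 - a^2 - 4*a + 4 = (a + 2)*(a^2 - 3*a + 2) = (a - 1)*(a + 2)*(a - 2)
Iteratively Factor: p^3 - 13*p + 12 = (p - 1)*(p^2 + p - 12) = (p - 3)*(p - 1)*(p + 4)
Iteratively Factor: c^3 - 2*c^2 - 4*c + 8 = (c - 2)*(c^2 - 4) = (c - 2)^2*(c + 2)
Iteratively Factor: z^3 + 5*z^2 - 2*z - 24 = (z + 4)*(z^2 + z - 6) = (z + 3)*(z + 4)*(z - 2)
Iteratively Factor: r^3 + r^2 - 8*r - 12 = (r - 3)*(r^2 + 4*r + 4) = (r - 3)*(r + 2)*(r + 2)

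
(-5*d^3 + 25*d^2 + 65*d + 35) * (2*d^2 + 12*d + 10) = -10*d^5 - 10*d^4 + 380*d^3 + 1100*d^2 + 1070*d + 350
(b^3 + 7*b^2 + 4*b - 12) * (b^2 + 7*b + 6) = b^5 + 14*b^4 + 59*b^3 + 58*b^2 - 60*b - 72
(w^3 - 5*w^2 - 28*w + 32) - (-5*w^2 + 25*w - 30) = w^3 - 53*w + 62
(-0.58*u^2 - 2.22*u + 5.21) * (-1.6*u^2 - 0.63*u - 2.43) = 0.928*u^4 + 3.9174*u^3 - 5.528*u^2 + 2.1123*u - 12.6603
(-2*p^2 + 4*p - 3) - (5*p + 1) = -2*p^2 - p - 4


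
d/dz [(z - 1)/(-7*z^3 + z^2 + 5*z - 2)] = (-7*z^3 + z^2 + 5*z - (z - 1)*(-21*z^2 + 2*z + 5) - 2)/(7*z^3 - z^2 - 5*z + 2)^2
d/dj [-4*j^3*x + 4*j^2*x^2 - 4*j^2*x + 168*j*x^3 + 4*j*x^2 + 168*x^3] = 4*x*(-3*j^2 + 2*j*x - 2*j + 42*x^2 + x)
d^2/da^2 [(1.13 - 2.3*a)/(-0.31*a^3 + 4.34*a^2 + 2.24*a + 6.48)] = (1.32618*a^5 - 19.869636*a^4 + 114.162832*a^3 - 67.5544559999999*a^2 - 467.632272*a - 14.551264)/(0.029791*a^9 - 1.251222*a^8 + 16.871316*a^7 - 65.532512*a^6 - 69.599712*a^5 - 404.494944*a^4 - 350.16416*a^3 - 644.257152*a^2 - 282.175488*a - 272.097792)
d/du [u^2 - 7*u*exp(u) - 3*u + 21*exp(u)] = -7*u*exp(u) + 2*u + 14*exp(u) - 3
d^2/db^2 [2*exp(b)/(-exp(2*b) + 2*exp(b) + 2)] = 2*(8*(1 - exp(b))^2*exp(2*b) + 2*(4*exp(b) - 3)*(-exp(2*b) + 2*exp(b) + 2)*exp(b) + (-exp(2*b) + 2*exp(b) + 2)^2)*exp(b)/(-exp(2*b) + 2*exp(b) + 2)^3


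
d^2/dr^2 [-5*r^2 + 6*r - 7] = -10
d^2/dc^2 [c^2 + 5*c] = 2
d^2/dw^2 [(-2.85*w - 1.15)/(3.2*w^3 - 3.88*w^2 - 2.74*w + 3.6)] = (-175.104*w^5 + 71.0015999999999*w^4 + 92.66672*w^3 + 350.60784*w^2 - 232.72008*w - 105.61868)/(32.768*w^9 - 119.1936*w^8 + 60.34944*w^7 + 256.299968*w^6 - 319.859808*w^5 - 114.189744*w^4 + 333.479096*w^3 - 69.77232*w^2 - 106.5312*w + 46.656)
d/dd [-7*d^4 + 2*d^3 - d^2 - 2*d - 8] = -28*d^3 + 6*d^2 - 2*d - 2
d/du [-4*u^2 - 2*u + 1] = -8*u - 2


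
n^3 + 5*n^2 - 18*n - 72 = (n - 4)*(n + 3)*(n + 6)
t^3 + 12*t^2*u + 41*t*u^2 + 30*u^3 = (t + u)*(t + 5*u)*(t + 6*u)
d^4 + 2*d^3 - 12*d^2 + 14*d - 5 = (d - 1)^3*(d + 5)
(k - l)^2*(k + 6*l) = k^3 + 4*k^2*l - 11*k*l^2 + 6*l^3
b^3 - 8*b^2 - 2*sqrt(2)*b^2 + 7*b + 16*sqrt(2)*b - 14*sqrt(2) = (b - 7)*(b - 1)*(b - 2*sqrt(2))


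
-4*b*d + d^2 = d*(-4*b + d)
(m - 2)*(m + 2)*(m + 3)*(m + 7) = m^4 + 10*m^3 + 17*m^2 - 40*m - 84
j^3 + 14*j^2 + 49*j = j*(j + 7)^2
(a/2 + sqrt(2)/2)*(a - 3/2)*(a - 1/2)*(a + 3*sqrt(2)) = a^4/2 - a^3 + 2*sqrt(2)*a^3 - 4*sqrt(2)*a^2 + 27*a^2/8 - 6*a + 3*sqrt(2)*a/2 + 9/4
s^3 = s^3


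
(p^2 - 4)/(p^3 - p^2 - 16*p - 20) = (p - 2)/(p^2 - 3*p - 10)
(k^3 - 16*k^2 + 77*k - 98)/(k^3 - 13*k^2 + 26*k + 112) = (k^2 - 9*k + 14)/(k^2 - 6*k - 16)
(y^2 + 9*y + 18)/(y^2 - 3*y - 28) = (y^2 + 9*y + 18)/(y^2 - 3*y - 28)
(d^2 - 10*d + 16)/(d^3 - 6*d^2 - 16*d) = (d - 2)/(d*(d + 2))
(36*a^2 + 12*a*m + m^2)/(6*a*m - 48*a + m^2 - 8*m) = (6*a + m)/(m - 8)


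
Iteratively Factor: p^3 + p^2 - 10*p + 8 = (p + 4)*(p^2 - 3*p + 2) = (p - 1)*(p + 4)*(p - 2)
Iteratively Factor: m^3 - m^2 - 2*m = (m - 2)*(m^2 + m) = m*(m - 2)*(m + 1)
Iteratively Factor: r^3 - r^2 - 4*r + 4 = (r - 2)*(r^2 + r - 2) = (r - 2)*(r + 2)*(r - 1)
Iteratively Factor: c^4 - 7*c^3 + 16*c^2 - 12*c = (c)*(c^3 - 7*c^2 + 16*c - 12) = c*(c - 3)*(c^2 - 4*c + 4) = c*(c - 3)*(c - 2)*(c - 2)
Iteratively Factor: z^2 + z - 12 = (z + 4)*(z - 3)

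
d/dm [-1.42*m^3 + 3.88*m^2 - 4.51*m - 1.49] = -4.26*m^2 + 7.76*m - 4.51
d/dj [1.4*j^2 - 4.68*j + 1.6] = 2.8*j - 4.68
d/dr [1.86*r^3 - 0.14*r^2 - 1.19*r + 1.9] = 5.58*r^2 - 0.28*r - 1.19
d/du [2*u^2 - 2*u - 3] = 4*u - 2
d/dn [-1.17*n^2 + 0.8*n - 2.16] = 0.8 - 2.34*n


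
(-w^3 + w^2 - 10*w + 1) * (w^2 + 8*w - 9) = -w^5 - 7*w^4 + 7*w^3 - 88*w^2 + 98*w - 9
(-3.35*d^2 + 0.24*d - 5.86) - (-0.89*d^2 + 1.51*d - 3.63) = -2.46*d^2 - 1.27*d - 2.23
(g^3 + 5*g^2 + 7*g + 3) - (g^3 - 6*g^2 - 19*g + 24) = 11*g^2 + 26*g - 21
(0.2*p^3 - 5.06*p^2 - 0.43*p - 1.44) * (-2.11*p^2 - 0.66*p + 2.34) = -0.422*p^5 + 10.5446*p^4 + 4.7149*p^3 - 8.5182*p^2 - 0.0558*p - 3.3696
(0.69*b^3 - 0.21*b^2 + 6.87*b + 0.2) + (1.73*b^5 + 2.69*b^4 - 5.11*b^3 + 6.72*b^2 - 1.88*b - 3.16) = 1.73*b^5 + 2.69*b^4 - 4.42*b^3 + 6.51*b^2 + 4.99*b - 2.96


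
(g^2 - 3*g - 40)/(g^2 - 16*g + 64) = (g + 5)/(g - 8)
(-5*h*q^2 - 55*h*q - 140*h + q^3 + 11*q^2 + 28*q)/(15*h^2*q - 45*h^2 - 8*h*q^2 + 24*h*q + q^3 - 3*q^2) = (q^2 + 11*q + 28)/(-3*h*q + 9*h + q^2 - 3*q)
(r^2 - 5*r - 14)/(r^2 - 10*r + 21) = (r + 2)/(r - 3)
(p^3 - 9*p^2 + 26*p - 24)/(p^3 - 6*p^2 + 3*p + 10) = (p^2 - 7*p + 12)/(p^2 - 4*p - 5)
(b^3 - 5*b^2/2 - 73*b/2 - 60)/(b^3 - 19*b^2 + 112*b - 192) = (2*b^2 + 11*b + 15)/(2*(b^2 - 11*b + 24))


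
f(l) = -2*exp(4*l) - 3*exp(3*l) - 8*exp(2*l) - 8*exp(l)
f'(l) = -8*exp(4*l) - 9*exp(3*l) - 16*exp(2*l) - 8*exp(l)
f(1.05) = -291.57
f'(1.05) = -897.04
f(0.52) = -66.38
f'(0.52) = -165.59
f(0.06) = -23.65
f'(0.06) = -47.48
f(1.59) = -1741.85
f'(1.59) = -6111.22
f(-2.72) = -0.56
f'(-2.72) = -0.60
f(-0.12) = -16.72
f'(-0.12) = -30.91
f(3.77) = -7342871.89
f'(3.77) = -29095435.45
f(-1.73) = -1.69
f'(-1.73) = -1.98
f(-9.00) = 0.00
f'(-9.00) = 0.00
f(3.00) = -353206.95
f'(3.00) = -1381581.63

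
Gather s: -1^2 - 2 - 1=-4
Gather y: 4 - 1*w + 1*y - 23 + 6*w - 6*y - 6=5*w - 5*y - 25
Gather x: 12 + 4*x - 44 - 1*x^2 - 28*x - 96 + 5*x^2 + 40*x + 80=4*x^2 + 16*x - 48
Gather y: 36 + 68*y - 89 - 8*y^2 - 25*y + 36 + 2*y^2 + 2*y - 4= -6*y^2 + 45*y - 21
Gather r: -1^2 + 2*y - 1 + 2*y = 4*y - 2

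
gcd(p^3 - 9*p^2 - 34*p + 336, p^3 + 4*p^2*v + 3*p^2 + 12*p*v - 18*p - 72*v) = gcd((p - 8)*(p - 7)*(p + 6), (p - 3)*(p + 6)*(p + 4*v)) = p + 6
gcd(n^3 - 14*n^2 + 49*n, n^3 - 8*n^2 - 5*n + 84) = n - 7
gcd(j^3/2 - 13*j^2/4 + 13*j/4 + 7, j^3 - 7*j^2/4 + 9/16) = 1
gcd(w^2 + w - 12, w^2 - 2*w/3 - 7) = w - 3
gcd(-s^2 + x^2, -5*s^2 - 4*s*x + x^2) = s + x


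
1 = 1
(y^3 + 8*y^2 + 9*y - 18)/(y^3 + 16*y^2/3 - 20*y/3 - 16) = 3*(y^2 + 2*y - 3)/(3*y^2 - 2*y - 8)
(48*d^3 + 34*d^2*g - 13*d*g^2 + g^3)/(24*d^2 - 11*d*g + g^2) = (6*d^2 + 5*d*g - g^2)/(3*d - g)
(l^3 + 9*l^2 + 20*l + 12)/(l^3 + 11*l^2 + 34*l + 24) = (l + 2)/(l + 4)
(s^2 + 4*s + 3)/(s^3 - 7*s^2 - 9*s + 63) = (s + 1)/(s^2 - 10*s + 21)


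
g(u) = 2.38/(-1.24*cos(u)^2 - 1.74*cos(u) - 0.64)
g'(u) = 2.38*(-2.48*sin(u)*cos(u) - 1.74*sin(u))/(-1.24*cos(u)^2 - 1.74*cos(u) - 0.64)^2 = -(5.9024*cos(u) + 4.1412)*sin(u)/(1.24*cos(u)^2 + 1.74*cos(u) + 0.64)^2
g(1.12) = -1.46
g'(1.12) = -2.26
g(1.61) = -4.15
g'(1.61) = -11.87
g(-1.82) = -8.31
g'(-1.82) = 31.75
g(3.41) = -20.68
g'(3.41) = -31.03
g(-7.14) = -1.03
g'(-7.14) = 1.13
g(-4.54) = -6.30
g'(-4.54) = -21.57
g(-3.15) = -17.00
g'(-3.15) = 0.76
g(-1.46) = -2.81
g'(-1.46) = 6.63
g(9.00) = -28.32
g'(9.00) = 72.18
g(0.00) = -0.66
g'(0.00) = 0.00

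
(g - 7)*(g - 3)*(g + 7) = g^3 - 3*g^2 - 49*g + 147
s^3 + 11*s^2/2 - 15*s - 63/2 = (s - 3)*(s + 3/2)*(s + 7)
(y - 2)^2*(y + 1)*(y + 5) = y^4 + 2*y^3 - 15*y^2 + 4*y + 20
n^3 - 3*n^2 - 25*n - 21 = (n - 7)*(n + 1)*(n + 3)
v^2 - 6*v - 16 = (v - 8)*(v + 2)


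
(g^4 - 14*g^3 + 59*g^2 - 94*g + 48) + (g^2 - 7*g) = g^4 - 14*g^3 + 60*g^2 - 101*g + 48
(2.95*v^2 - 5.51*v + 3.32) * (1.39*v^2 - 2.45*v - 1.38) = 4.1005*v^4 - 14.8864*v^3 + 14.0433*v^2 - 0.530200000000002*v - 4.5816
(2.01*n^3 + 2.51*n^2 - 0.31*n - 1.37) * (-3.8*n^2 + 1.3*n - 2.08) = -7.638*n^5 - 6.925*n^4 + 0.2602*n^3 - 0.417799999999999*n^2 - 1.1362*n + 2.8496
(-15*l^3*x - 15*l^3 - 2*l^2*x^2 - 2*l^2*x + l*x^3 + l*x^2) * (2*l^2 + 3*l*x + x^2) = -30*l^5*x - 30*l^5 - 49*l^4*x^2 - 49*l^4*x - 19*l^3*x^3 - 19*l^3*x^2 + l^2*x^4 + l^2*x^3 + l*x^5 + l*x^4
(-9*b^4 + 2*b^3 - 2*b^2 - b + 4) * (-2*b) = 18*b^5 - 4*b^4 + 4*b^3 + 2*b^2 - 8*b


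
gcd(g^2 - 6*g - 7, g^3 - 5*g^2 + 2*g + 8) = g + 1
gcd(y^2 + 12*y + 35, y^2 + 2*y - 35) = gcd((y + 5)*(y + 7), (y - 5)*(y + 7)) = y + 7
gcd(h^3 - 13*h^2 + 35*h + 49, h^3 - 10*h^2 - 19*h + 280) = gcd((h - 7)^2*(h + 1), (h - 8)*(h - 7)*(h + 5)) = h - 7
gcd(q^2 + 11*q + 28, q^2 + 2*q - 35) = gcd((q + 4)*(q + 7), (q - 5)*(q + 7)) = q + 7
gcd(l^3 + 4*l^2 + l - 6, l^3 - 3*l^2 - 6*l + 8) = l^2 + l - 2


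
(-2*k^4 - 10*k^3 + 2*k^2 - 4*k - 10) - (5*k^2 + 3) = -2*k^4 - 10*k^3 - 3*k^2 - 4*k - 13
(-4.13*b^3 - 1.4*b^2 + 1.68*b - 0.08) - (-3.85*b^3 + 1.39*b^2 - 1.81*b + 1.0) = -0.28*b^3 - 2.79*b^2 + 3.49*b - 1.08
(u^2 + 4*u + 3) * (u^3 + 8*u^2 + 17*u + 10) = u^5 + 12*u^4 + 52*u^3 + 102*u^2 + 91*u + 30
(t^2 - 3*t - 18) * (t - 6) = t^3 - 9*t^2 + 108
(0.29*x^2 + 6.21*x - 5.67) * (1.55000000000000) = 0.4495*x^2 + 9.6255*x - 8.7885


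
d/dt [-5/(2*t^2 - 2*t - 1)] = 10*(2*t - 1)/(-2*t^2 + 2*t + 1)^2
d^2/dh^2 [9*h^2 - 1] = 18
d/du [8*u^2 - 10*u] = 16*u - 10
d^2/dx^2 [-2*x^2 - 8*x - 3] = -4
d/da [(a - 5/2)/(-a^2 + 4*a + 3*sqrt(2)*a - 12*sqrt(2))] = (-a^2 + 4*a + 3*sqrt(2)*a - (2*a - 5)*(-2*a + 4 + 3*sqrt(2))/2 - 12*sqrt(2))/(a^2 - 3*sqrt(2)*a - 4*a + 12*sqrt(2))^2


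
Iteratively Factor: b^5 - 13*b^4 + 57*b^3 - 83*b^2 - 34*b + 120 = (b - 5)*(b^4 - 8*b^3 + 17*b^2 + 2*b - 24) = (b - 5)*(b - 2)*(b^3 - 6*b^2 + 5*b + 12) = (b - 5)*(b - 2)*(b + 1)*(b^2 - 7*b + 12) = (b - 5)*(b - 3)*(b - 2)*(b + 1)*(b - 4)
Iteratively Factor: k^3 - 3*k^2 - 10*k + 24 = (k - 4)*(k^2 + k - 6) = (k - 4)*(k - 2)*(k + 3)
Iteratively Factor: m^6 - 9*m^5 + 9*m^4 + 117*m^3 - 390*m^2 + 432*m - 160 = (m - 2)*(m^5 - 7*m^4 - 5*m^3 + 107*m^2 - 176*m + 80) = (m - 5)*(m - 2)*(m^4 - 2*m^3 - 15*m^2 + 32*m - 16) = (m - 5)*(m - 2)*(m + 4)*(m^3 - 6*m^2 + 9*m - 4) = (m - 5)*(m - 2)*(m - 1)*(m + 4)*(m^2 - 5*m + 4) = (m - 5)*(m - 4)*(m - 2)*(m - 1)*(m + 4)*(m - 1)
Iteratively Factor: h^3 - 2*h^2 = (h)*(h^2 - 2*h) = h*(h - 2)*(h)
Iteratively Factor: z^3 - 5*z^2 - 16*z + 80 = (z - 5)*(z^2 - 16) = (z - 5)*(z - 4)*(z + 4)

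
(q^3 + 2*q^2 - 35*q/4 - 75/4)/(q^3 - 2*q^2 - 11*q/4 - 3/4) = (4*q^2 + 20*q + 25)/(4*q^2 + 4*q + 1)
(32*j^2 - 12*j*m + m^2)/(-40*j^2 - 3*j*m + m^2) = (-4*j + m)/(5*j + m)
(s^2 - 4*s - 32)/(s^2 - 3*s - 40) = (s + 4)/(s + 5)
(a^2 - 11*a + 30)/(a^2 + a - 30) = (a - 6)/(a + 6)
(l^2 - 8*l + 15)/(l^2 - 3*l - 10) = (l - 3)/(l + 2)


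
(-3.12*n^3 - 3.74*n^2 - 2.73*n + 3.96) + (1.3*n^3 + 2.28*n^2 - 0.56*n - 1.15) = -1.82*n^3 - 1.46*n^2 - 3.29*n + 2.81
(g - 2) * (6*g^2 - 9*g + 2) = 6*g^3 - 21*g^2 + 20*g - 4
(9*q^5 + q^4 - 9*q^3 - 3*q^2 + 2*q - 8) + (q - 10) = 9*q^5 + q^4 - 9*q^3 - 3*q^2 + 3*q - 18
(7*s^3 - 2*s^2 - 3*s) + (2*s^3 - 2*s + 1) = 9*s^3 - 2*s^2 - 5*s + 1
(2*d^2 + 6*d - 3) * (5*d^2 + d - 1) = 10*d^4 + 32*d^3 - 11*d^2 - 9*d + 3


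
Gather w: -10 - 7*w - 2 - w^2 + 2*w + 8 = -w^2 - 5*w - 4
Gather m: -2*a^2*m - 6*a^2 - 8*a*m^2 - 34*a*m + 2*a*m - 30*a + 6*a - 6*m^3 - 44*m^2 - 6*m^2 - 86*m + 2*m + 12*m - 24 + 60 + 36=-6*a^2 - 24*a - 6*m^3 + m^2*(-8*a - 50) + m*(-2*a^2 - 32*a - 72) + 72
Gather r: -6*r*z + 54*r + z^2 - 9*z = r*(54 - 6*z) + z^2 - 9*z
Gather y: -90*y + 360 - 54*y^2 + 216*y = -54*y^2 + 126*y + 360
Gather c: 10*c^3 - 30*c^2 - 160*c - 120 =10*c^3 - 30*c^2 - 160*c - 120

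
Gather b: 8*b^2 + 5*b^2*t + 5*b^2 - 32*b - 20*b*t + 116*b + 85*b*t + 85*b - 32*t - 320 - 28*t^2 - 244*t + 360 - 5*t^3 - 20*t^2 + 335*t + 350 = b^2*(5*t + 13) + b*(65*t + 169) - 5*t^3 - 48*t^2 + 59*t + 390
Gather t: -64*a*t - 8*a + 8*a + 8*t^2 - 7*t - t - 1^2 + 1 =8*t^2 + t*(-64*a - 8)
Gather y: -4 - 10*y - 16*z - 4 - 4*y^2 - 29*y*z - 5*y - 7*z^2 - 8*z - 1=-4*y^2 + y*(-29*z - 15) - 7*z^2 - 24*z - 9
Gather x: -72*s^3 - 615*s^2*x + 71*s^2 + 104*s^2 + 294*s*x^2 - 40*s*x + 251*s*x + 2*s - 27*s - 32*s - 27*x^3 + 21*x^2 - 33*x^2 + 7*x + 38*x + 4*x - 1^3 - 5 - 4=-72*s^3 + 175*s^2 - 57*s - 27*x^3 + x^2*(294*s - 12) + x*(-615*s^2 + 211*s + 49) - 10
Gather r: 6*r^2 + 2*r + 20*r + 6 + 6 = 6*r^2 + 22*r + 12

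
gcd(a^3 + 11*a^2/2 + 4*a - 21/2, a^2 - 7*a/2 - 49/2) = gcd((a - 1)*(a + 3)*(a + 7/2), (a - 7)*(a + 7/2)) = a + 7/2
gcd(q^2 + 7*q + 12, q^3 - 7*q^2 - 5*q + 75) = q + 3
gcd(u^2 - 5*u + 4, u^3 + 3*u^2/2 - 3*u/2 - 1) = u - 1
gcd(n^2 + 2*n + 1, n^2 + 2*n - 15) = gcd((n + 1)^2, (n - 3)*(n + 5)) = 1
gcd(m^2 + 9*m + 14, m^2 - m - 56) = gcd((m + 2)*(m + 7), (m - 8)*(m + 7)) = m + 7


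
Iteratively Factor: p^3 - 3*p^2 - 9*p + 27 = (p - 3)*(p^2 - 9) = (p - 3)^2*(p + 3)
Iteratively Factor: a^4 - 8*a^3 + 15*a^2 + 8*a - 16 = (a - 1)*(a^3 - 7*a^2 + 8*a + 16) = (a - 4)*(a - 1)*(a^2 - 3*a - 4) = (a - 4)^2*(a - 1)*(a + 1)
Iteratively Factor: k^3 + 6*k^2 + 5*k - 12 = (k - 1)*(k^2 + 7*k + 12) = (k - 1)*(k + 3)*(k + 4)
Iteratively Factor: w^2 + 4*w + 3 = (w + 3)*(w + 1)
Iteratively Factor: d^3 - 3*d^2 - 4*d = (d + 1)*(d^2 - 4*d) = (d - 4)*(d + 1)*(d)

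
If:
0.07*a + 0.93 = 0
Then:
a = -13.29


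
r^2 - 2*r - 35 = (r - 7)*(r + 5)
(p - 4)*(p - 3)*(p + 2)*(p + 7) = p^4 + 2*p^3 - 37*p^2 + 10*p + 168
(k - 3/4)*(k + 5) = k^2 + 17*k/4 - 15/4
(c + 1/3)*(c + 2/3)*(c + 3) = c^3 + 4*c^2 + 29*c/9 + 2/3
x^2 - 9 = (x - 3)*(x + 3)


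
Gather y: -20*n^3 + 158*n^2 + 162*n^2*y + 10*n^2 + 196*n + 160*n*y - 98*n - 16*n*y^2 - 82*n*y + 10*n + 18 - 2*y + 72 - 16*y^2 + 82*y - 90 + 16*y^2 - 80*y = -20*n^3 + 168*n^2 - 16*n*y^2 + 108*n + y*(162*n^2 + 78*n)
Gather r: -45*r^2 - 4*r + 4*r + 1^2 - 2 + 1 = -45*r^2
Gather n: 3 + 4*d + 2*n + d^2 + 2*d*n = d^2 + 4*d + n*(2*d + 2) + 3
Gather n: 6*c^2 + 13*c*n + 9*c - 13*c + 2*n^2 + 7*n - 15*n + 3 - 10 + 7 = 6*c^2 - 4*c + 2*n^2 + n*(13*c - 8)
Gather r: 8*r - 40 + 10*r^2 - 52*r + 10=10*r^2 - 44*r - 30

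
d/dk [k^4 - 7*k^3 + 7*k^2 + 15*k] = 4*k^3 - 21*k^2 + 14*k + 15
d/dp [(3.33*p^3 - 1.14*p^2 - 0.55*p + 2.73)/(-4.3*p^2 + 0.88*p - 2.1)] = (-14.319*p^4 + 5.8608*p^3 - 24.3472*p^2 + 28.266*p - 1.2474)/(18.49*p^4 - 7.568*p^3 + 18.8344*p^2 - 3.696*p + 4.41)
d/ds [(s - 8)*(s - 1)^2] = (s - 1)*(3*s - 17)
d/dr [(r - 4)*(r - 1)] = 2*r - 5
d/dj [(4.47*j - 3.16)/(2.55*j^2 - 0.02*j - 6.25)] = (-11.3985*j^2 + 16.116*j - 28.0007)/(6.5025*j^4 - 0.102*j^3 - 31.8746*j^2 + 0.25*j + 39.0625)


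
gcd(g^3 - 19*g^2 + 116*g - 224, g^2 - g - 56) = g - 8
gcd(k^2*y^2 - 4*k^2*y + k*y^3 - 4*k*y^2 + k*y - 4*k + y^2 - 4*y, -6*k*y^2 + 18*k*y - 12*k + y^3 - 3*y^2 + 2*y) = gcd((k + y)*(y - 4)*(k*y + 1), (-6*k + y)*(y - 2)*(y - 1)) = 1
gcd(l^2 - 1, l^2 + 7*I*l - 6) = 1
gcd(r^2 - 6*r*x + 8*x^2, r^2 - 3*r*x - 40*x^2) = 1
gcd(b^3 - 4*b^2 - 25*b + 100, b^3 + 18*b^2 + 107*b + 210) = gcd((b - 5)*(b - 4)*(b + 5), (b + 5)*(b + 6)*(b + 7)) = b + 5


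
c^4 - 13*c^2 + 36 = (c - 3)*(c - 2)*(c + 2)*(c + 3)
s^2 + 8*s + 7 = (s + 1)*(s + 7)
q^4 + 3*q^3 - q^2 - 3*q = q*(q - 1)*(q + 1)*(q + 3)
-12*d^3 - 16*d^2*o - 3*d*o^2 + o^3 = (-6*d + o)*(d + o)*(2*d + o)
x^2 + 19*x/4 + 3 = (x + 3/4)*(x + 4)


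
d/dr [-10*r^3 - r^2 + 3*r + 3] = -30*r^2 - 2*r + 3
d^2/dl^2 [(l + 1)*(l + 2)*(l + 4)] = 6*l + 14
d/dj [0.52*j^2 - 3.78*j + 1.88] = 1.04*j - 3.78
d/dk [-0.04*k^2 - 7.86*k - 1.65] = -0.08*k - 7.86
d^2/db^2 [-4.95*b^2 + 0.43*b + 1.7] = -9.90000000000000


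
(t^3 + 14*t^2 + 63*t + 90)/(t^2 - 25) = (t^2 + 9*t + 18)/(t - 5)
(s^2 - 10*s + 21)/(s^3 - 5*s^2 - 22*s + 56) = (s - 3)/(s^2 + 2*s - 8)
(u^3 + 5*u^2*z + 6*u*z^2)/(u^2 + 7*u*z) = (u^2 + 5*u*z + 6*z^2)/(u + 7*z)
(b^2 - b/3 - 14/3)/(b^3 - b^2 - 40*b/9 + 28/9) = 3/(3*b - 2)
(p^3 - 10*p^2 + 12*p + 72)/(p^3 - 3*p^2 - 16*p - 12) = (p - 6)/(p + 1)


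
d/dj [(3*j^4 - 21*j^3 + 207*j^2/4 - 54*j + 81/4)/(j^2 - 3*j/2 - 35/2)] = 3*(16*j^5 - 92*j^4 - 392*j^3 + 2877*j^2 - 4938*j + 2601)/(2*(4*j^4 - 12*j^3 - 131*j^2 + 210*j + 1225))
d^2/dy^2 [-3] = 0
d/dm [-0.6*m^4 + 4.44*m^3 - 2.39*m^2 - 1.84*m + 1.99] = -2.4*m^3 + 13.32*m^2 - 4.78*m - 1.84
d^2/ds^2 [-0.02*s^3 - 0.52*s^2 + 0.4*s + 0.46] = -0.12*s - 1.04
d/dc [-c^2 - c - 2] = -2*c - 1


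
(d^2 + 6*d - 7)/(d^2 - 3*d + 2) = (d + 7)/(d - 2)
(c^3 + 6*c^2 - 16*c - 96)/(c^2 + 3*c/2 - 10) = 2*(c^2 + 2*c - 24)/(2*c - 5)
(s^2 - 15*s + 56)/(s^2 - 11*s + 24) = (s - 7)/(s - 3)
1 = 1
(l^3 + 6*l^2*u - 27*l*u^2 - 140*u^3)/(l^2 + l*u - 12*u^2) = (-l^2 - 2*l*u + 35*u^2)/(-l + 3*u)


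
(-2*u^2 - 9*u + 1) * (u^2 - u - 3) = -2*u^4 - 7*u^3 + 16*u^2 + 26*u - 3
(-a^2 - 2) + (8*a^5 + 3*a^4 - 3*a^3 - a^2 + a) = 8*a^5 + 3*a^4 - 3*a^3 - 2*a^2 + a - 2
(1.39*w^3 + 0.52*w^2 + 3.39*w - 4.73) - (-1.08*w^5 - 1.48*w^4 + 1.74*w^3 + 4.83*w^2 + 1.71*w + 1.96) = 1.08*w^5 + 1.48*w^4 - 0.35*w^3 - 4.31*w^2 + 1.68*w - 6.69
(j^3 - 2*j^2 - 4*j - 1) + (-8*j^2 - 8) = j^3 - 10*j^2 - 4*j - 9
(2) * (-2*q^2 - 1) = -4*q^2 - 2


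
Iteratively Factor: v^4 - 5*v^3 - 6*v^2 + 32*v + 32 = (v - 4)*(v^3 - v^2 - 10*v - 8) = (v - 4)*(v + 2)*(v^2 - 3*v - 4) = (v - 4)^2*(v + 2)*(v + 1)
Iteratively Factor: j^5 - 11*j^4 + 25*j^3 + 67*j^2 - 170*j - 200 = (j - 5)*(j^4 - 6*j^3 - 5*j^2 + 42*j + 40) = (j - 5)^2*(j^3 - j^2 - 10*j - 8) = (j - 5)^2*(j - 4)*(j^2 + 3*j + 2) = (j - 5)^2*(j - 4)*(j + 1)*(j + 2)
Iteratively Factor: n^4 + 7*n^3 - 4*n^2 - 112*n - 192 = (n + 4)*(n^3 + 3*n^2 - 16*n - 48) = (n + 3)*(n + 4)*(n^2 - 16) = (n + 3)*(n + 4)^2*(n - 4)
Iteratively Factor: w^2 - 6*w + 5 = (w - 5)*(w - 1)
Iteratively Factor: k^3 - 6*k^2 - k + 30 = (k - 3)*(k^2 - 3*k - 10) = (k - 5)*(k - 3)*(k + 2)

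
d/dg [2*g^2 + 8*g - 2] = 4*g + 8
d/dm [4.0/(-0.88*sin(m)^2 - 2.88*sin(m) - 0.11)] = (7.04*sin(m) + 11.52)*cos(m)/(0.88*sin(m)^2 + 2.88*sin(m) + 0.11)^2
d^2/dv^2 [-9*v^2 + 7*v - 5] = -18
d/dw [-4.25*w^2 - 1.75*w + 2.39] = -8.5*w - 1.75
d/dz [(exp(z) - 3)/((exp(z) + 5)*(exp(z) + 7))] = (-exp(2*z) + 6*exp(z) + 71)*exp(z)/(exp(4*z) + 24*exp(3*z) + 214*exp(2*z) + 840*exp(z) + 1225)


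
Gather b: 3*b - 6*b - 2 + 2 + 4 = 4 - 3*b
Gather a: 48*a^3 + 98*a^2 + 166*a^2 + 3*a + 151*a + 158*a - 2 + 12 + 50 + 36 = 48*a^3 + 264*a^2 + 312*a + 96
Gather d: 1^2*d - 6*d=-5*d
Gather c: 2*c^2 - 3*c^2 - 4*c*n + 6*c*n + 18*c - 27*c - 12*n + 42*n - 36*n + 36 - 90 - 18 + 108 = -c^2 + c*(2*n - 9) - 6*n + 36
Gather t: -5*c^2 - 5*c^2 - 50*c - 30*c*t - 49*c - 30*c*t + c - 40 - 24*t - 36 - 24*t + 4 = -10*c^2 - 98*c + t*(-60*c - 48) - 72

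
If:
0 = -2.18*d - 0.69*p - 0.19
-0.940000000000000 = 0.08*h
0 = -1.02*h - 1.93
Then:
No Solution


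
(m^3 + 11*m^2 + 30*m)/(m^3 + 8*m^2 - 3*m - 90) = m/(m - 3)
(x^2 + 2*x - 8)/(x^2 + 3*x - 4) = (x - 2)/(x - 1)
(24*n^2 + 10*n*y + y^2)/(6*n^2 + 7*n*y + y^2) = (4*n + y)/(n + y)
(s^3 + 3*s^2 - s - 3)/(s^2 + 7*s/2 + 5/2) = 2*(s^2 + 2*s - 3)/(2*s + 5)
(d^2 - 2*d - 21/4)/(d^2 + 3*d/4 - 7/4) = (4*d^2 - 8*d - 21)/(4*d^2 + 3*d - 7)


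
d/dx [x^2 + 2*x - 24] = 2*x + 2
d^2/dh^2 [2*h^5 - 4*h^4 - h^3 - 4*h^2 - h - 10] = 40*h^3 - 48*h^2 - 6*h - 8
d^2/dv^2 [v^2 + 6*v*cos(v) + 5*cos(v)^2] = -6*v*cos(v) + 20*sin(v)^2 - 12*sin(v) - 8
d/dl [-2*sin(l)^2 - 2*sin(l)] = -2*sin(2*l) - 2*cos(l)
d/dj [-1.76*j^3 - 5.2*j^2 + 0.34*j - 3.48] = -5.28*j^2 - 10.4*j + 0.34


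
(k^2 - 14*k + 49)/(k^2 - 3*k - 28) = (k - 7)/(k + 4)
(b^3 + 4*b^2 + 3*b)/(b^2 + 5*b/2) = 2*(b^2 + 4*b + 3)/(2*b + 5)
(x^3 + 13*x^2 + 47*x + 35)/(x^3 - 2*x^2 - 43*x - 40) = (x + 7)/(x - 8)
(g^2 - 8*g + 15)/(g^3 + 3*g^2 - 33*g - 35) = (g - 3)/(g^2 + 8*g + 7)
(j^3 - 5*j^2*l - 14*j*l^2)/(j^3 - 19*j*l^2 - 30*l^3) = j*(j - 7*l)/(j^2 - 2*j*l - 15*l^2)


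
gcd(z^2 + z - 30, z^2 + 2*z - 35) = z - 5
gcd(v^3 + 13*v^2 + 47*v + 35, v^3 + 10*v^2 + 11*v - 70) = v^2 + 12*v + 35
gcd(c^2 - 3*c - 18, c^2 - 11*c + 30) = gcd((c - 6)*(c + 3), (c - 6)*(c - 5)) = c - 6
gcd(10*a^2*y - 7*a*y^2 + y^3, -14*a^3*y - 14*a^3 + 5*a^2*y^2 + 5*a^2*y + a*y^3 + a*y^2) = -2*a + y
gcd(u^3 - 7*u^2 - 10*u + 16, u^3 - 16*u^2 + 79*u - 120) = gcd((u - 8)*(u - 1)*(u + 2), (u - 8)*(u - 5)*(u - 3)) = u - 8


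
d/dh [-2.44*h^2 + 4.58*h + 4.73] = 4.58 - 4.88*h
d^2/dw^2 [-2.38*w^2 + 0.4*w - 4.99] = -4.76000000000000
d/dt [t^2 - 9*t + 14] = 2*t - 9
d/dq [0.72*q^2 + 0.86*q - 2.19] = 1.44*q + 0.86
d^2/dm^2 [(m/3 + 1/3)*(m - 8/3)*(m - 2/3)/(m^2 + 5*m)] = 8*(79*m^3 + 12*m^2 + 60*m + 100)/(27*m^3*(m^3 + 15*m^2 + 75*m + 125))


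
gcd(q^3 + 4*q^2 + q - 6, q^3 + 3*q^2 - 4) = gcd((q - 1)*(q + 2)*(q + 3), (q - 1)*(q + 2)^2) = q^2 + q - 2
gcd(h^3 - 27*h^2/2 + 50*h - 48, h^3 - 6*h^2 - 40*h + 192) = h^2 - 12*h + 32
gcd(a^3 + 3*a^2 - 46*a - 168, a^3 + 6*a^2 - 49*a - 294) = a^2 - a - 42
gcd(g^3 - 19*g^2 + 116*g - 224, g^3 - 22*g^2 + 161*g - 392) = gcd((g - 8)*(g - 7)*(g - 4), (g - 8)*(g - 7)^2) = g^2 - 15*g + 56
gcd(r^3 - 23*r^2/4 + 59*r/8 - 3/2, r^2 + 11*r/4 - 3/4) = r - 1/4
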